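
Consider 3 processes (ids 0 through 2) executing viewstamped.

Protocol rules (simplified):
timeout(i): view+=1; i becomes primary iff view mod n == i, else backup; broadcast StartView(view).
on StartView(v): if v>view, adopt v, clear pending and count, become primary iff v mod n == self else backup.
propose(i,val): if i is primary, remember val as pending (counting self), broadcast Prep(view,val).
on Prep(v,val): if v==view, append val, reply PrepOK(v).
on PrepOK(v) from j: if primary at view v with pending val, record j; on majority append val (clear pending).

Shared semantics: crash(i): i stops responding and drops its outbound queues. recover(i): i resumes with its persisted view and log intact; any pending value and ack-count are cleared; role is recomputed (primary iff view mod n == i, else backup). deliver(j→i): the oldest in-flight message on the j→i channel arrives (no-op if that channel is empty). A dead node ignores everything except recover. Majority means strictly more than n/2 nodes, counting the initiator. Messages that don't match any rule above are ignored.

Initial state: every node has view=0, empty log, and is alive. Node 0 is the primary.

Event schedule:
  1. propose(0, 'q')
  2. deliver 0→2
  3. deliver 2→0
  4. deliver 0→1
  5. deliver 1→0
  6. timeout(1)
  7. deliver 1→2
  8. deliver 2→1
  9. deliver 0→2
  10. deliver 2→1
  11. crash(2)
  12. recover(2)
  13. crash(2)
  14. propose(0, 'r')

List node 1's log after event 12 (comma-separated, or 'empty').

after 1 — propose(0,'q'): ·
after 2 — deliver 0→2: n2:back/v0/[q]
after 3 — deliver 2→0: n0:prim/v0/[q]
after 4 — deliver 0→1: n1:back/v0/[q]
after 5 — deliver 1→0: ·
after 6 — timeout(1): n1:prim/v1/[q]
after 7 — deliver 1→2: n2:back/v1/[q]
after 8 — deliver 2→1: ·
after 9 — deliver 0→2: ·
after 10 — deliver 2→1: ·
after 11 — crash(2): n2:✗back/v1/[q]
after 12 — recover(2): n2:back/v1/[q]

q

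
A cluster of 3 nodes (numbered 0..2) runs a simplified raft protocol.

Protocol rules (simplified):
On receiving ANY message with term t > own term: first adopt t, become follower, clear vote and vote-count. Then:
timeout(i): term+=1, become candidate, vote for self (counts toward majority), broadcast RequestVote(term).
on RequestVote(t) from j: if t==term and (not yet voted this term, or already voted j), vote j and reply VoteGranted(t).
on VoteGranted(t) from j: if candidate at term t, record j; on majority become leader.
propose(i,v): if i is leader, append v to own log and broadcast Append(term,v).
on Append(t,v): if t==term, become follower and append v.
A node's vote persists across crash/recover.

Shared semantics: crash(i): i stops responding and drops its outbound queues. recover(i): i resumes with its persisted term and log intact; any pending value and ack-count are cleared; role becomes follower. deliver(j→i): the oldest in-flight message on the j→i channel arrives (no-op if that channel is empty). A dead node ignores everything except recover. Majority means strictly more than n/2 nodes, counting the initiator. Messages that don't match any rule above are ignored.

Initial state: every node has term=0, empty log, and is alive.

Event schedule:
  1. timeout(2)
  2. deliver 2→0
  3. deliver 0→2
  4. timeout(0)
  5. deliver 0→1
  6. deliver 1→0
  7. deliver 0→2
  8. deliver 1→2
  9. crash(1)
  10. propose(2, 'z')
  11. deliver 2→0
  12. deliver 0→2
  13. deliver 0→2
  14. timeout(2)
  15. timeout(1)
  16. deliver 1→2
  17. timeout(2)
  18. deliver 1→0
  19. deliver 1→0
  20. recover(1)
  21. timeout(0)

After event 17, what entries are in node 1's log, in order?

after 1 — timeout(2): n2:cand/t1/[-]
after 2 — deliver 2→0: n0:foll/t1/[-]
after 3 — deliver 0→2: n2:lead/t1/[-]
after 4 — timeout(0): n0:cand/t2/[-]
after 5 — deliver 0→1: n1:foll/t2/[-]
after 6 — deliver 1→0: n0:lead/t2/[-]
after 7 — deliver 0→2: n2:foll/t2/[-]
after 8 — deliver 1→2: ·
after 9 — crash(1): n1:✗foll/t2/[-]
after 10 — propose(2,'z'): ·
after 11 — deliver 2→0: ·
after 12 — deliver 0→2: ·
after 13 — deliver 0→2: ·
after 14 — timeout(2): n2:cand/t3/[-]
after 15 — timeout(1): ·
after 16 — deliver 1→2: ·
after 17 — timeout(2): n2:cand/t4/[-]

empty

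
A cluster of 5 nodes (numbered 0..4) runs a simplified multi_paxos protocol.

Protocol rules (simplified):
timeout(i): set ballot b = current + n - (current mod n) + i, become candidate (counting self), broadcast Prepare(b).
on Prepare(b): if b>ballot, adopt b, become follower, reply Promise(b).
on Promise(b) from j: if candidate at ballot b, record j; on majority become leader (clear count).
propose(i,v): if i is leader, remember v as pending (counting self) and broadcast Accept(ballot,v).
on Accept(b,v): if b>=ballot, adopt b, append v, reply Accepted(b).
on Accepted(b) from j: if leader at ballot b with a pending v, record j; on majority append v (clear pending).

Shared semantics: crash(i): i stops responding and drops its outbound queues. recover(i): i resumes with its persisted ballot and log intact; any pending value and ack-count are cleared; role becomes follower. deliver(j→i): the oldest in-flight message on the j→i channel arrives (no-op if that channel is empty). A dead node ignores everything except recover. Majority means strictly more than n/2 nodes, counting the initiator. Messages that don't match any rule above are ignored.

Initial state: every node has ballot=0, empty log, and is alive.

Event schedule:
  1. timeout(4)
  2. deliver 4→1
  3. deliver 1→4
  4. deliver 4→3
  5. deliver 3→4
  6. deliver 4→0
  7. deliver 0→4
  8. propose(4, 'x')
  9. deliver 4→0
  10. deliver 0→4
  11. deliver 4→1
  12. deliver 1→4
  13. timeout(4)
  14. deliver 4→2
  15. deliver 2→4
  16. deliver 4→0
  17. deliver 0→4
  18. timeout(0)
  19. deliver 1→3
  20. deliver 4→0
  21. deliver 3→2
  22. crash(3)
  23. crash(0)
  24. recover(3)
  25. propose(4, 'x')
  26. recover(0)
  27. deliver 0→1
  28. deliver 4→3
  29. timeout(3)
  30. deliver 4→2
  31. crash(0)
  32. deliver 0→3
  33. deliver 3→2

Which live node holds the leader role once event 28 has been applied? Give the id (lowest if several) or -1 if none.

-1

after 1 — timeout(4): n4:cand/b9/[-]
after 2 — deliver 4→1: n1:foll/b9/[-]
after 3 — deliver 1→4: ·
after 4 — deliver 4→3: n3:foll/b9/[-]
after 5 — deliver 3→4: n4:lead/b9/[-]
after 6 — deliver 4→0: n0:foll/b9/[-]
after 7 — deliver 0→4: ·
after 8 — propose(4,'x'): ·
after 9 — deliver 4→0: n0:foll/b9/[x]
after 10 — deliver 0→4: ·
after 11 — deliver 4→1: n1:foll/b9/[x]
after 12 — deliver 1→4: n4:lead/b9/[x]
after 13 — timeout(4): n4:cand/b14/[x]
after 14 — deliver 4→2: n2:foll/b9/[-]
after 15 — deliver 2→4: ·
after 16 — deliver 4→0: n0:foll/b14/[x]
after 17 — deliver 0→4: ·
after 18 — timeout(0): n0:cand/b15/[x]
after 19 — deliver 1→3: ·
after 20 — deliver 4→0: ·
after 21 — deliver 3→2: ·
after 22 — crash(3): n3:✗foll/b9/[-]
after 23 — crash(0): n0:✗cand/b15/[x]
after 24 — recover(3): n3:foll/b9/[-]
after 25 — propose(4,'x'): ·
after 26 — recover(0): n0:foll/b15/[x]
after 27 — deliver 0→1: ·
after 28 — deliver 4→3: n3:foll/b9/[x]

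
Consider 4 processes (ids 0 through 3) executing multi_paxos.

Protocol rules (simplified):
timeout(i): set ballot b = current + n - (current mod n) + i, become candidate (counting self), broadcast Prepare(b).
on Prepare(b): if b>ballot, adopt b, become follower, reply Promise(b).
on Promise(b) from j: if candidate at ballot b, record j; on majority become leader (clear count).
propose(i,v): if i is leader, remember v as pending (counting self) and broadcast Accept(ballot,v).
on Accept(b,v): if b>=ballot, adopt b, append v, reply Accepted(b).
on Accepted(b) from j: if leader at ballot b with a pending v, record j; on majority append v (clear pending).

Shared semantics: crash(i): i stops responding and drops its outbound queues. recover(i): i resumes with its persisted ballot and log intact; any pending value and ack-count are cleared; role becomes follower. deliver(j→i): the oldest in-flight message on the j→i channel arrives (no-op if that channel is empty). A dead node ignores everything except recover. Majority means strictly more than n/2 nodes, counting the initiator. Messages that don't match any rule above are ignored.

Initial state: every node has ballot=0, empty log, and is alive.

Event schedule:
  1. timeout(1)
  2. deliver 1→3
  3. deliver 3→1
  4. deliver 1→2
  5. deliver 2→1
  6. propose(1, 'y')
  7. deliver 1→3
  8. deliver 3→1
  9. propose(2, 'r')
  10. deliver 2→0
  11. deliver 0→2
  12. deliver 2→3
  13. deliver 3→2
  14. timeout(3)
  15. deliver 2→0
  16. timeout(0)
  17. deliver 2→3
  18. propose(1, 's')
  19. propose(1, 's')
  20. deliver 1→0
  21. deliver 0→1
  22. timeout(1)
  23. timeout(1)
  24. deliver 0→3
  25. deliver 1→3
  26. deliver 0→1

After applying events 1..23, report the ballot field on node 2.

e1 timeout(1): 1[cand,b=5,-]
e2 deliver 1→3: 3[foll,b=5,-]
e3 deliver 3→1: ·
e4 deliver 1→2: 2[foll,b=5,-]
e5 deliver 2→1: 1[lead,b=5,-]
e6 propose(1,'y'): ·
e7 deliver 1→3: 3[foll,b=5,y]
e8 deliver 3→1: ·
e9 propose(2,'r'): ·
e10 deliver 2→0: ·
e11 deliver 0→2: ·
e12 deliver 2→3: ·
e13 deliver 3→2: ·
e14 timeout(3): 3[cand,b=11,y]
e15 deliver 2→0: ·
e16 timeout(0): 0[cand,b=4,-]
e17 deliver 2→3: ·
e18 propose(1,'s'): ·
e19 propose(1,'s'): ·
e20 deliver 1→0: 0[foll,b=5,-]
e21 deliver 0→1: ·
e22 timeout(1): 1[cand,b=9,-]
e23 timeout(1): 1[cand,b=13,-]

5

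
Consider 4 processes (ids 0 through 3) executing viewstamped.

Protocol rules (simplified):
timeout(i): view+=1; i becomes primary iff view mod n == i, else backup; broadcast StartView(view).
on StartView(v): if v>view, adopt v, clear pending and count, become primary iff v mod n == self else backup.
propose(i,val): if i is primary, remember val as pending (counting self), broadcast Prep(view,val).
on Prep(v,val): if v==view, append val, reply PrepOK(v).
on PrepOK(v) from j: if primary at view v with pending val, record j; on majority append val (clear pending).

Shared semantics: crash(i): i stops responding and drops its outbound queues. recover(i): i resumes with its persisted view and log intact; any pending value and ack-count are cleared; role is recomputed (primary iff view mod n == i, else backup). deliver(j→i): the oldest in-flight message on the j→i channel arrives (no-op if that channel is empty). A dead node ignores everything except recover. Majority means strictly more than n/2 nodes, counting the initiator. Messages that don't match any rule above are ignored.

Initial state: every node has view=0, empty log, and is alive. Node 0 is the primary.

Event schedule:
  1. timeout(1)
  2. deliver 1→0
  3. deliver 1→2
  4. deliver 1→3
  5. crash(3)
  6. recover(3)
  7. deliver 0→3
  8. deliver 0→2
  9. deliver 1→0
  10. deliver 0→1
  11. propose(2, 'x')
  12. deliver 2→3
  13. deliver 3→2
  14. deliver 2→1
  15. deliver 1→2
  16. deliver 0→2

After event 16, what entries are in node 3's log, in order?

e1 timeout(1): 1[prim,v=1,-]
e2 deliver 1→0: 0[back,v=1,-]
e3 deliver 1→2: 2[back,v=1,-]
e4 deliver 1→3: 3[back,v=1,-]
e5 crash(3): 3[✗back,v=1,-]
e6 recover(3): 3[back,v=1,-]
e7 deliver 0→3: ·
e8 deliver 0→2: ·
e9 deliver 1→0: ·
e10 deliver 0→1: ·
e11 propose(2,'x'): ·
e12 deliver 2→3: ·
e13 deliver 3→2: ·
e14 deliver 2→1: ·
e15 deliver 1→2: ·
e16 deliver 0→2: ·

empty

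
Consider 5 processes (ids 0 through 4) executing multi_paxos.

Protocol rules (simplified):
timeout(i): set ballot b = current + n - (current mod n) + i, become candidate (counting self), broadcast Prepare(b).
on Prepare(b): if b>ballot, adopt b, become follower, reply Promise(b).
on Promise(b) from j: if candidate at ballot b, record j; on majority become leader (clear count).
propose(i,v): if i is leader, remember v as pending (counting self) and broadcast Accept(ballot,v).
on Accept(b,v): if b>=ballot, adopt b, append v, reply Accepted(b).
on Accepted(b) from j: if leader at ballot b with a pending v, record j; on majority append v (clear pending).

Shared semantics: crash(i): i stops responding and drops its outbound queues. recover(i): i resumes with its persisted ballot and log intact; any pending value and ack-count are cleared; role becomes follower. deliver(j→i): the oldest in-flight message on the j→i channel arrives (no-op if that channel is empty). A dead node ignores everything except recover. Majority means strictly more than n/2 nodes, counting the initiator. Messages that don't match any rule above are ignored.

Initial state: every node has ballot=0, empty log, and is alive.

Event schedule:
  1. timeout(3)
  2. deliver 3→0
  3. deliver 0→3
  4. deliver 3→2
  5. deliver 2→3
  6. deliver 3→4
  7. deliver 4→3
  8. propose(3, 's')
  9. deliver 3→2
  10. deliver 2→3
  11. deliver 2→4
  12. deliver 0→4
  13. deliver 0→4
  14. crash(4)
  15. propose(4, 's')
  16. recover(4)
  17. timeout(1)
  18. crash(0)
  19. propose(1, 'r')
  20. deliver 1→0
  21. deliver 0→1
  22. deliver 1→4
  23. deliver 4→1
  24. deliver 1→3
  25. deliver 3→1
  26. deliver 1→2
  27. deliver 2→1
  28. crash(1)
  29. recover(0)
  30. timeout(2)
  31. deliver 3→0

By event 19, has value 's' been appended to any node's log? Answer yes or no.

yes

[1] timeout(3) → N3(cand b8 [-])
[2] deliver 3→0 → N0(foll b8 [-])
[3] deliver 0→3 → ∅
[4] deliver 3→2 → N2(foll b8 [-])
[5] deliver 2→3 → N3(lead b8 [-])
[6] deliver 3→4 → N4(foll b8 [-])
[7] deliver 4→3 → ∅
[8] propose(3,'s') → ∅
[9] deliver 3→2 → N2(foll b8 [s])
[10] deliver 2→3 → ∅
[11] deliver 2→4 → ∅
[12] deliver 0→4 → ∅
[13] deliver 0→4 → ∅
[14] crash(4) → N4(✗foll b8 [-])
[15] propose(4,'s') → ∅
[16] recover(4) → N4(foll b8 [-])
[17] timeout(1) → N1(cand b6 [-])
[18] crash(0) → N0(✗foll b8 [-])
[19] propose(1,'r') → ∅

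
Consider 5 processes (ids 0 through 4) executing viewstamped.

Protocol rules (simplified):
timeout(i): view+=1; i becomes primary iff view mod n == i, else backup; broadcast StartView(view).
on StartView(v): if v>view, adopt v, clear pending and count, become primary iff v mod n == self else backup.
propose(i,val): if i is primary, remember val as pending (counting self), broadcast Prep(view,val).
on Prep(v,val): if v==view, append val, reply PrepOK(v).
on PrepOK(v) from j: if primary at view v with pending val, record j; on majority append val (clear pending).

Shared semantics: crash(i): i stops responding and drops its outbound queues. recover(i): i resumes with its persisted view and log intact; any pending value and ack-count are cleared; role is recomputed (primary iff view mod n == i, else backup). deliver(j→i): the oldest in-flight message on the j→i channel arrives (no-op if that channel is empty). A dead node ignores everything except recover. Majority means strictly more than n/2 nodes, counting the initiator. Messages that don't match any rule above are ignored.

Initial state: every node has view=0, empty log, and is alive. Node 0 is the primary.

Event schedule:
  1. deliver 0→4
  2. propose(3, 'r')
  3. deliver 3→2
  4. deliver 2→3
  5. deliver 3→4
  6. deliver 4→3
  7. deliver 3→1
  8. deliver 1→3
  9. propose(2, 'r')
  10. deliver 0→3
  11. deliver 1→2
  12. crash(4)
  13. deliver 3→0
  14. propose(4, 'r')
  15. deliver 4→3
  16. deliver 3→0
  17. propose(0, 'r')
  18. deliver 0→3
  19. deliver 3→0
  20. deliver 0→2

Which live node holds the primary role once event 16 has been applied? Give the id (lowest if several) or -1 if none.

after 1 — deliver 0→4: ·
after 2 — propose(3,'r'): ·
after 3 — deliver 3→2: ·
after 4 — deliver 2→3: ·
after 5 — deliver 3→4: ·
after 6 — deliver 4→3: ·
after 7 — deliver 3→1: ·
after 8 — deliver 1→3: ·
after 9 — propose(2,'r'): ·
after 10 — deliver 0→3: ·
after 11 — deliver 1→2: ·
after 12 — crash(4): n4:✗back/v0/[-]
after 13 — deliver 3→0: ·
after 14 — propose(4,'r'): ·
after 15 — deliver 4→3: ·
after 16 — deliver 3→0: ·

0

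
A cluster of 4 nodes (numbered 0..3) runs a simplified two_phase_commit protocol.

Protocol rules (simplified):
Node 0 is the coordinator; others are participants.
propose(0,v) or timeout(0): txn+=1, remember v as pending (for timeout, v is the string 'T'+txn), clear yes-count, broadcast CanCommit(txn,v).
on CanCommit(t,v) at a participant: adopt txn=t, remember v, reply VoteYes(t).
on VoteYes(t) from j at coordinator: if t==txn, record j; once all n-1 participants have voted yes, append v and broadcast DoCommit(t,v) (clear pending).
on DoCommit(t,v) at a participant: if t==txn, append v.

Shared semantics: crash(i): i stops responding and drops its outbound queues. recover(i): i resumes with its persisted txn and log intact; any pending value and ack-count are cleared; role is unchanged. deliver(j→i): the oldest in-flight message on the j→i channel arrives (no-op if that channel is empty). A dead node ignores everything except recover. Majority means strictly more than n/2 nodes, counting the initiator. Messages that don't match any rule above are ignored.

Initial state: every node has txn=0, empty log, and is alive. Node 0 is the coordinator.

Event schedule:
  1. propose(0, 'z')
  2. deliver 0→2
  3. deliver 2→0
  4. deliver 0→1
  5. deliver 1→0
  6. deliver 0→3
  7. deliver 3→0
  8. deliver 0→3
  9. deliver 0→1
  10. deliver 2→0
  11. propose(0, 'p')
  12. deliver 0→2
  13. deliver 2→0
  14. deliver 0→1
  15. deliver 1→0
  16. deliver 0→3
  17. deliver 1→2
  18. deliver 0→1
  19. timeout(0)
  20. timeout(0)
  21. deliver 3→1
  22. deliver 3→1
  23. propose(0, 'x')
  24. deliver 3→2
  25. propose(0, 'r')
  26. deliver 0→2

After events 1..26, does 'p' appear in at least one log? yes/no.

no

e1 propose(0,'z'): 0[coor,t=1,-]
e2 deliver 0→2: 2[part,t=1,-]
e3 deliver 2→0: ·
e4 deliver 0→1: 1[part,t=1,-]
e5 deliver 1→0: ·
e6 deliver 0→3: 3[part,t=1,-]
e7 deliver 3→0: 0[coor,t=1,z]
e8 deliver 0→3: 3[part,t=1,z]
e9 deliver 0→1: 1[part,t=1,z]
e10 deliver 2→0: ·
e11 propose(0,'p'): 0[coor,t=2,z]
e12 deliver 0→2: 2[part,t=1,z]
e13 deliver 2→0: ·
e14 deliver 0→1: 1[part,t=2,z]
e15 deliver 1→0: ·
e16 deliver 0→3: 3[part,t=2,z]
e17 deliver 1→2: ·
e18 deliver 0→1: ·
e19 timeout(0): 0[coor,t=3,z]
e20 timeout(0): 0[coor,t=4,z]
e21 deliver 3→1: ·
e22 deliver 3→1: ·
e23 propose(0,'x'): 0[coor,t=5,z]
e24 deliver 3→2: ·
e25 propose(0,'r'): 0[coor,t=6,z]
e26 deliver 0→2: 2[part,t=2,z]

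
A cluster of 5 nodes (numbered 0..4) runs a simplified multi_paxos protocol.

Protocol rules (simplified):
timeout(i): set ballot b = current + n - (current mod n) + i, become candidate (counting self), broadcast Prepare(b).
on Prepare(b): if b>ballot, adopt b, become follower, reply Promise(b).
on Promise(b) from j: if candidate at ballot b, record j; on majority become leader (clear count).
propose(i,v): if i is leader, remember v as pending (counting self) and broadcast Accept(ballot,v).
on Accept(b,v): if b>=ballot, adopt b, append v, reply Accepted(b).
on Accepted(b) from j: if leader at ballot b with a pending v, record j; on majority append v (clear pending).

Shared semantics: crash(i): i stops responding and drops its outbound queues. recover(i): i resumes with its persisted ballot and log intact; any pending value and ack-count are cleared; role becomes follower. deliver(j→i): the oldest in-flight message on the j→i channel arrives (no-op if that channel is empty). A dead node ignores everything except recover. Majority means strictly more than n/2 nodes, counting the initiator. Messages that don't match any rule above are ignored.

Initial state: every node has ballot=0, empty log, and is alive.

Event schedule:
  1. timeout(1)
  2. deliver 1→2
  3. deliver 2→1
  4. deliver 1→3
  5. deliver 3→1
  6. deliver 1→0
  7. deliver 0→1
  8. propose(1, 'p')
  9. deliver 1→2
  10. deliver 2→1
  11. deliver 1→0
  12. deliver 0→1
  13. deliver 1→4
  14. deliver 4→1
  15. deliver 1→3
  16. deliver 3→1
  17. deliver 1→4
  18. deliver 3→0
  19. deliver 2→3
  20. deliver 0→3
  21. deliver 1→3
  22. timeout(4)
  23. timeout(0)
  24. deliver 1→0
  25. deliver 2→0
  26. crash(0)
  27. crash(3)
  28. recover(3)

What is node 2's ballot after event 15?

6

e1 timeout(1): 1[cand,b=6,-]
e2 deliver 1→2: 2[foll,b=6,-]
e3 deliver 2→1: ·
e4 deliver 1→3: 3[foll,b=6,-]
e5 deliver 3→1: 1[lead,b=6,-]
e6 deliver 1→0: 0[foll,b=6,-]
e7 deliver 0→1: ·
e8 propose(1,'p'): ·
e9 deliver 1→2: 2[foll,b=6,p]
e10 deliver 2→1: ·
e11 deliver 1→0: 0[foll,b=6,p]
e12 deliver 0→1: 1[lead,b=6,p]
e13 deliver 1→4: 4[foll,b=6,-]
e14 deliver 4→1: ·
e15 deliver 1→3: 3[foll,b=6,p]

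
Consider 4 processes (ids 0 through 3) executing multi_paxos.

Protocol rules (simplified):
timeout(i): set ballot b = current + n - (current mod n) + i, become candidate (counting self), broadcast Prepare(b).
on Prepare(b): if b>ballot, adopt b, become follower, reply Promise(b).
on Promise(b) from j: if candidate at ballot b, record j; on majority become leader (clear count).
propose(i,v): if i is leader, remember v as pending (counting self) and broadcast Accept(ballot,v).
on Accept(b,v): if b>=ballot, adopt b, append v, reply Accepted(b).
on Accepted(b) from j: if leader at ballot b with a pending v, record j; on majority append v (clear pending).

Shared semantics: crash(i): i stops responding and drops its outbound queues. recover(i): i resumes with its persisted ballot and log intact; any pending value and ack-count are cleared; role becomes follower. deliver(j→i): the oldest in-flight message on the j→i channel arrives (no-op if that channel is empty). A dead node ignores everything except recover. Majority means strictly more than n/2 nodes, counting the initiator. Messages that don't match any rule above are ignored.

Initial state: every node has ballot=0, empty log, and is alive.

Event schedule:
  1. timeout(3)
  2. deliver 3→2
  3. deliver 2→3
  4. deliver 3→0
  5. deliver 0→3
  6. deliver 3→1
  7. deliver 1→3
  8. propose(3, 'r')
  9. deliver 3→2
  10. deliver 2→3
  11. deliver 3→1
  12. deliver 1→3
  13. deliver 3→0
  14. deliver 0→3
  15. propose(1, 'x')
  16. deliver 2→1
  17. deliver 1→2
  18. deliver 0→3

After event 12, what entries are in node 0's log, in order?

[1] timeout(3) → N3(cand b7 [-])
[2] deliver 3→2 → N2(foll b7 [-])
[3] deliver 2→3 → ∅
[4] deliver 3→0 → N0(foll b7 [-])
[5] deliver 0→3 → N3(lead b7 [-])
[6] deliver 3→1 → N1(foll b7 [-])
[7] deliver 1→3 → ∅
[8] propose(3,'r') → ∅
[9] deliver 3→2 → N2(foll b7 [r])
[10] deliver 2→3 → ∅
[11] deliver 3→1 → N1(foll b7 [r])
[12] deliver 1→3 → N3(lead b7 [r])

empty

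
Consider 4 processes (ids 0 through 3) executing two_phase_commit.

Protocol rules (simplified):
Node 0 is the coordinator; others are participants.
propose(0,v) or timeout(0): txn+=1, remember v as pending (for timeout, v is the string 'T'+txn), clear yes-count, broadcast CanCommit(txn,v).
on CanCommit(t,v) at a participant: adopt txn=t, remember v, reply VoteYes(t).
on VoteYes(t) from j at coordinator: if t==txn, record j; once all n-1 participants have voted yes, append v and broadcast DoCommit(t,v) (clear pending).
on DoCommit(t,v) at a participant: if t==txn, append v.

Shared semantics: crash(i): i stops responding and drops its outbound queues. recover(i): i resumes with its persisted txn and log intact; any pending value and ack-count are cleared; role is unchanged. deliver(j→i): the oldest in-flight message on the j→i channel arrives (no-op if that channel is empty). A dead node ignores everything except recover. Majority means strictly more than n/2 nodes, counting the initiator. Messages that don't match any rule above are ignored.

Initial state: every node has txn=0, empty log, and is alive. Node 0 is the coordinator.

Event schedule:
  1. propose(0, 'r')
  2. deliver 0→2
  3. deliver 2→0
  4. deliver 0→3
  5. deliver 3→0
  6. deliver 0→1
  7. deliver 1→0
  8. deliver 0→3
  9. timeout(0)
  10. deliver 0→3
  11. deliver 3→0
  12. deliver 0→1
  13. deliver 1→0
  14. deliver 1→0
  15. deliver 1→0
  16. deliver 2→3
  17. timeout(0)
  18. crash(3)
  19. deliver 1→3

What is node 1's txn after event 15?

1

1. propose(0,'r'):  <0:coor t1 ->
2. deliver 0→2:  <2:part t1 ->
3. deliver 2→0:  nop
4. deliver 0→3:  <3:part t1 ->
5. deliver 3→0:  nop
6. deliver 0→1:  <1:part t1 ->
7. deliver 1→0:  <0:coor t1 r>
8. deliver 0→3:  <3:part t1 r>
9. timeout(0):  <0:coor t2 r>
10. deliver 0→3:  <3:part t2 r>
11. deliver 3→0:  nop
12. deliver 0→1:  <1:part t1 r>
13. deliver 1→0:  nop
14. deliver 1→0:  nop
15. deliver 1→0:  nop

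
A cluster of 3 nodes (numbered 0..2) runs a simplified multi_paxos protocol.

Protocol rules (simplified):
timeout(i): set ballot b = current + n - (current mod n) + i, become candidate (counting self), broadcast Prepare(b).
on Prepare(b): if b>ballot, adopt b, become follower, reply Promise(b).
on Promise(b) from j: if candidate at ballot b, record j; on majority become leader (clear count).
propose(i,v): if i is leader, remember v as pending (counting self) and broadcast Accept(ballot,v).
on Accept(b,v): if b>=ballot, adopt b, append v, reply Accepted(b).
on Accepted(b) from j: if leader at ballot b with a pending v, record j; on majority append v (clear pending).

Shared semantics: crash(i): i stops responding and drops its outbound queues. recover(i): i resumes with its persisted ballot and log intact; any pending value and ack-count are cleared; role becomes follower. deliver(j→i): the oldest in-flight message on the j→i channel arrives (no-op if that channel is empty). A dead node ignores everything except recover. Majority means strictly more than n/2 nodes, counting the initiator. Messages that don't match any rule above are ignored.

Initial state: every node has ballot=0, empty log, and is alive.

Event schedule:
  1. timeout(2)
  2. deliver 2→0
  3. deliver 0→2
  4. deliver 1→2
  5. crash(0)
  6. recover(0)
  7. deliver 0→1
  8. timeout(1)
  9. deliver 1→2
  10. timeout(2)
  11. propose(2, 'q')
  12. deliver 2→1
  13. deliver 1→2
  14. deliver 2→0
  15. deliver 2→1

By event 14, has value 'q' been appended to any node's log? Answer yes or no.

no

after 1 — timeout(2): n2:cand/b5/[-]
after 2 — deliver 2→0: n0:foll/b5/[-]
after 3 — deliver 0→2: n2:lead/b5/[-]
after 4 — deliver 1→2: ·
after 5 — crash(0): n0:✗foll/b5/[-]
after 6 — recover(0): n0:foll/b5/[-]
after 7 — deliver 0→1: ·
after 8 — timeout(1): n1:cand/b4/[-]
after 9 — deliver 1→2: ·
after 10 — timeout(2): n2:cand/b8/[-]
after 11 — propose(2,'q'): ·
after 12 — deliver 2→1: n1:foll/b5/[-]
after 13 — deliver 1→2: ·
after 14 — deliver 2→0: n0:foll/b8/[-]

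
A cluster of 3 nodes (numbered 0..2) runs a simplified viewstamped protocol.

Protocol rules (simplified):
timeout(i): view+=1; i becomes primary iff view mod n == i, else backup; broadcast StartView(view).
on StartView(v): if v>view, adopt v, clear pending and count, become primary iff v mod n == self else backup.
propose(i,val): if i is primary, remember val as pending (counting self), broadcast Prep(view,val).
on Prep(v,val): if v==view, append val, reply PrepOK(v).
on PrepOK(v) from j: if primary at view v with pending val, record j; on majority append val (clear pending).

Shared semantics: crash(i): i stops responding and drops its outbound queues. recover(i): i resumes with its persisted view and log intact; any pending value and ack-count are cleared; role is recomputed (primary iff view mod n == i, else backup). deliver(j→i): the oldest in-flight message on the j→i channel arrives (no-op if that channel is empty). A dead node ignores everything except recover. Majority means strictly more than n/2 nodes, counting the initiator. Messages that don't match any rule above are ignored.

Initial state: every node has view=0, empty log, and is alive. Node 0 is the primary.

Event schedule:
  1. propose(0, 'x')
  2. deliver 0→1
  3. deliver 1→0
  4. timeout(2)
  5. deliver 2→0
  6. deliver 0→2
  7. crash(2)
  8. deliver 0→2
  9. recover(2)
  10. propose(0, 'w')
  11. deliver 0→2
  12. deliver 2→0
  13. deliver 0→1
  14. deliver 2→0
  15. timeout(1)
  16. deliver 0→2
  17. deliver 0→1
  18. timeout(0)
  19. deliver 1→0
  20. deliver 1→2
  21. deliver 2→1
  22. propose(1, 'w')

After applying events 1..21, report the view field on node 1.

step 1 propose(0,'x'): —
step 2 deliver 0→1: 1={back,v=0,log=x}
step 3 deliver 1→0: 0={prim,v=0,log=x}
step 4 timeout(2): 2={back,v=1,log=-}
step 5 deliver 2→0: 0={back,v=1,log=x}
step 6 deliver 0→2: —
step 7 crash(2): 2={✗back,v=1,log=-}
step 8 deliver 0→2: —
step 9 recover(2): 2={back,v=1,log=-}
step 10 propose(0,'w'): —
step 11 deliver 0→2: —
step 12 deliver 2→0: —
step 13 deliver 0→1: —
step 14 deliver 2→0: —
step 15 timeout(1): 1={prim,v=1,log=x}
step 16 deliver 0→2: —
step 17 deliver 0→1: —
step 18 timeout(0): 0={back,v=2,log=x}
step 19 deliver 1→0: —
step 20 deliver 1→2: —
step 21 deliver 2→1: —

1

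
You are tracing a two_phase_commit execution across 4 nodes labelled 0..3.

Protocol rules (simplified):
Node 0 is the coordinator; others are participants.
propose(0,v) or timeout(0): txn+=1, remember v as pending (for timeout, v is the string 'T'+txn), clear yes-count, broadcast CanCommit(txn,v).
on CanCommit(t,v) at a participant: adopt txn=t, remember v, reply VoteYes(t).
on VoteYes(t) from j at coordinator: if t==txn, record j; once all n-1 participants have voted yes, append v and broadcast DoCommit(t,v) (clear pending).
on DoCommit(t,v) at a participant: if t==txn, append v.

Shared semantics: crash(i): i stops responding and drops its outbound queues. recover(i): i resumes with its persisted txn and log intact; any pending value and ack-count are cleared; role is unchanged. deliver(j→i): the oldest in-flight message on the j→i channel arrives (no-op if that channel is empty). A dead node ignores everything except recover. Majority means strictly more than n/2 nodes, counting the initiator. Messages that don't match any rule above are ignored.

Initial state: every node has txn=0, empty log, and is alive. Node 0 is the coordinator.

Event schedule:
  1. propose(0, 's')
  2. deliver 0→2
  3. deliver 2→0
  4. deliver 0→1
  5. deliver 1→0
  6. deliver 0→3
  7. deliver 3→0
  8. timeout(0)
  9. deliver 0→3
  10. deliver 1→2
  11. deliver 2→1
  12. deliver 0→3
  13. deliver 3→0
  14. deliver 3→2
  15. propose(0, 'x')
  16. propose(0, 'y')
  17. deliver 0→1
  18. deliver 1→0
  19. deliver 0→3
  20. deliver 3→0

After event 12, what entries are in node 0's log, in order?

s

e1 propose(0,'s'): 0[coor,t=1,-]
e2 deliver 0→2: 2[part,t=1,-]
e3 deliver 2→0: ·
e4 deliver 0→1: 1[part,t=1,-]
e5 deliver 1→0: ·
e6 deliver 0→3: 3[part,t=1,-]
e7 deliver 3→0: 0[coor,t=1,s]
e8 timeout(0): 0[coor,t=2,s]
e9 deliver 0→3: 3[part,t=1,s]
e10 deliver 1→2: ·
e11 deliver 2→1: ·
e12 deliver 0→3: 3[part,t=2,s]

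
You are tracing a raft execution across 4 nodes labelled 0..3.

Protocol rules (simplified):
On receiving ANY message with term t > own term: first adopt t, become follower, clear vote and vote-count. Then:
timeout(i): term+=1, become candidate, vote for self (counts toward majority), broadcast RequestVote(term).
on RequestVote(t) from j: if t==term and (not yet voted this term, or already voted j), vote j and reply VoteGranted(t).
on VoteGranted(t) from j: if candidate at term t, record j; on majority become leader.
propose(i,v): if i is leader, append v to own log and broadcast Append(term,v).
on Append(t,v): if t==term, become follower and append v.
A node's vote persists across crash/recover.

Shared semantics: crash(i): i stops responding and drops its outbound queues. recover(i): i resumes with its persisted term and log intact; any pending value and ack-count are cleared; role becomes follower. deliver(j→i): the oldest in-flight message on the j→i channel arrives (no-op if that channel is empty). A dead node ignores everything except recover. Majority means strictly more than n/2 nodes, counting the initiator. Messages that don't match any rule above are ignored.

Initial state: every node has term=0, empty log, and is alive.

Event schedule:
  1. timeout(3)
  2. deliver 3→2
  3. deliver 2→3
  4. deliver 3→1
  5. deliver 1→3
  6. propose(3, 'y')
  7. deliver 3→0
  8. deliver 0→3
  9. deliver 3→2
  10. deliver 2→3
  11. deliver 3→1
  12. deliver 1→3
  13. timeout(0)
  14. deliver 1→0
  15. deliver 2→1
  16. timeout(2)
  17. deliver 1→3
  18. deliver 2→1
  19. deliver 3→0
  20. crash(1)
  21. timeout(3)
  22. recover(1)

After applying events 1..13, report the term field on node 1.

1

e1 timeout(3): 3[cand,t=1,-]
e2 deliver 3→2: 2[foll,t=1,-]
e3 deliver 2→3: ·
e4 deliver 3→1: 1[foll,t=1,-]
e5 deliver 1→3: 3[lead,t=1,-]
e6 propose(3,'y'): 3[lead,t=1,y]
e7 deliver 3→0: 0[foll,t=1,-]
e8 deliver 0→3: ·
e9 deliver 3→2: 2[foll,t=1,y]
e10 deliver 2→3: ·
e11 deliver 3→1: 1[foll,t=1,y]
e12 deliver 1→3: ·
e13 timeout(0): 0[cand,t=2,-]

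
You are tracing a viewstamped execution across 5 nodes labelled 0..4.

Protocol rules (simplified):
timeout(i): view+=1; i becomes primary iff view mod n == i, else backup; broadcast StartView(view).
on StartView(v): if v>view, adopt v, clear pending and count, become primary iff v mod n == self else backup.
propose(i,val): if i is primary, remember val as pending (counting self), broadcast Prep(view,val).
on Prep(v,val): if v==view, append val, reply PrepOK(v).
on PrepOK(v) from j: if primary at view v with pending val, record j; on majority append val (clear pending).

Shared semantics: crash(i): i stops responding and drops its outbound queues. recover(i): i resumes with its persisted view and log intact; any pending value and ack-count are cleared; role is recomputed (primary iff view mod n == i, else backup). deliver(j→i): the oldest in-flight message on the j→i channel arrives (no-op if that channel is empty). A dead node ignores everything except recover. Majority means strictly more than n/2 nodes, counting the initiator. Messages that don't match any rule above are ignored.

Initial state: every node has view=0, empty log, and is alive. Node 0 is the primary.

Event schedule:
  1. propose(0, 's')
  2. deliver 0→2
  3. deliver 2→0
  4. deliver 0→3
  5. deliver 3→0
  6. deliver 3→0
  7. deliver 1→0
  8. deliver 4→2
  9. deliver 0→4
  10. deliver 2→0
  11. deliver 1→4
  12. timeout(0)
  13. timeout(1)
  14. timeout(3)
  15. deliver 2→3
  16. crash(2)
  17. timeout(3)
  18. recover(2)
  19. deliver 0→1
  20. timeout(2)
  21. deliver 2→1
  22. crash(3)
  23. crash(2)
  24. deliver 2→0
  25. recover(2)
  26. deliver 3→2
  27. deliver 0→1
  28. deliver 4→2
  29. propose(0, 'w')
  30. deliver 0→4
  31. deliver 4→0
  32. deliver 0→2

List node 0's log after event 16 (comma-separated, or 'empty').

s

[1] propose(0,'s') → ∅
[2] deliver 0→2 → N2(back v0 [s])
[3] deliver 2→0 → ∅
[4] deliver 0→3 → N3(back v0 [s])
[5] deliver 3→0 → N0(prim v0 [s])
[6] deliver 3→0 → ∅
[7] deliver 1→0 → ∅
[8] deliver 4→2 → ∅
[9] deliver 0→4 → N4(back v0 [s])
[10] deliver 2→0 → ∅
[11] deliver 1→4 → ∅
[12] timeout(0) → N0(back v1 [s])
[13] timeout(1) → N1(prim v1 [-])
[14] timeout(3) → N3(back v1 [s])
[15] deliver 2→3 → ∅
[16] crash(2) → N2(✗back v0 [s])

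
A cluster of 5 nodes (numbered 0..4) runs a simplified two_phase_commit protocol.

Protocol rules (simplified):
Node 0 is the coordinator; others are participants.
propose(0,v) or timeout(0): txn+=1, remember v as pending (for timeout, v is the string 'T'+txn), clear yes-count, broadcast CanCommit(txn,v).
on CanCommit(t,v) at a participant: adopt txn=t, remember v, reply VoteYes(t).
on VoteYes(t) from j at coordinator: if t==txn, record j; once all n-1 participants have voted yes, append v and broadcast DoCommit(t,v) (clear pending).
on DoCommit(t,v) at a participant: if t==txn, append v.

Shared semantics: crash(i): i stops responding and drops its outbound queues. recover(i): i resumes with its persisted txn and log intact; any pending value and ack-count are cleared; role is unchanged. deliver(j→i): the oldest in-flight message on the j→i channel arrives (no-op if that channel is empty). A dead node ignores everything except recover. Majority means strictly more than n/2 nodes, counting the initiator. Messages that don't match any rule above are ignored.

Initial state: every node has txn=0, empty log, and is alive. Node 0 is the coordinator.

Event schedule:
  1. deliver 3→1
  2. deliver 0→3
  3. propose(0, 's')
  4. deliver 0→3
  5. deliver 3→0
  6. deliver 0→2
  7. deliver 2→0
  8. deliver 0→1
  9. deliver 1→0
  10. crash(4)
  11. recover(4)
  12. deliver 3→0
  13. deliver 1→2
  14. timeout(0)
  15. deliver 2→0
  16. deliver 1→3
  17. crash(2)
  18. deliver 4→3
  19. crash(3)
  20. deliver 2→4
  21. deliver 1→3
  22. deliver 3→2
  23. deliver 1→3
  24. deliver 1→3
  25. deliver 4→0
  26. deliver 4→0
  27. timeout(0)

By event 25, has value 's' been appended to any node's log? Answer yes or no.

no

step 1 deliver 3→1: —
step 2 deliver 0→3: —
step 3 propose(0,'s'): 0={coor,t=1,log=-}
step 4 deliver 0→3: 3={part,t=1,log=-}
step 5 deliver 3→0: —
step 6 deliver 0→2: 2={part,t=1,log=-}
step 7 deliver 2→0: —
step 8 deliver 0→1: 1={part,t=1,log=-}
step 9 deliver 1→0: —
step 10 crash(4): 4={✗part,t=0,log=-}
step 11 recover(4): 4={part,t=0,log=-}
step 12 deliver 3→0: —
step 13 deliver 1→2: —
step 14 timeout(0): 0={coor,t=2,log=-}
step 15 deliver 2→0: —
step 16 deliver 1→3: —
step 17 crash(2): 2={✗part,t=1,log=-}
step 18 deliver 4→3: —
step 19 crash(3): 3={✗part,t=1,log=-}
step 20 deliver 2→4: —
step 21 deliver 1→3: —
step 22 deliver 3→2: —
step 23 deliver 1→3: —
step 24 deliver 1→3: —
step 25 deliver 4→0: —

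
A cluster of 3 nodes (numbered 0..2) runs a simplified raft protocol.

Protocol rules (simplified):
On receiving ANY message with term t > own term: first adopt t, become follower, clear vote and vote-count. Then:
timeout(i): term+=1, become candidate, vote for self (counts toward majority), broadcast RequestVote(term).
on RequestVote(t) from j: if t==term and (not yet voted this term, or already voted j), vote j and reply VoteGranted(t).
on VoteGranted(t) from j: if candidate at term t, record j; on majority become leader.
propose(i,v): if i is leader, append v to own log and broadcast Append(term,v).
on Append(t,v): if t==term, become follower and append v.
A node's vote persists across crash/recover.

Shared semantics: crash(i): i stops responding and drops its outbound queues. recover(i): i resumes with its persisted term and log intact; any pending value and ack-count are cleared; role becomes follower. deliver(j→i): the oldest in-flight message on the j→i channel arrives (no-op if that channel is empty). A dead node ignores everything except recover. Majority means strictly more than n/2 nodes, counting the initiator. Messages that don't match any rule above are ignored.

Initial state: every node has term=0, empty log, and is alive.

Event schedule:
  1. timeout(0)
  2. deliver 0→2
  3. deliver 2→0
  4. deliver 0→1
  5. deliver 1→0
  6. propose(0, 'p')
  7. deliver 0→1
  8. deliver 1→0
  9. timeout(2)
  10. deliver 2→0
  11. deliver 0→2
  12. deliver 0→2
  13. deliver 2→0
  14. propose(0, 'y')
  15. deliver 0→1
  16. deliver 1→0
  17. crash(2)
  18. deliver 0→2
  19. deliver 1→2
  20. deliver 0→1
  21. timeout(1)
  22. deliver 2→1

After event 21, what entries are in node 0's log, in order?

p

step 1 timeout(0): 0={cand,t=1,log=-}
step 2 deliver 0→2: 2={foll,t=1,log=-}
step 3 deliver 2→0: 0={lead,t=1,log=-}
step 4 deliver 0→1: 1={foll,t=1,log=-}
step 5 deliver 1→0: —
step 6 propose(0,'p'): 0={lead,t=1,log=p}
step 7 deliver 0→1: 1={foll,t=1,log=p}
step 8 deliver 1→0: —
step 9 timeout(2): 2={cand,t=2,log=-}
step 10 deliver 2→0: 0={foll,t=2,log=p}
step 11 deliver 0→2: —
step 12 deliver 0→2: 2={lead,t=2,log=-}
step 13 deliver 2→0: —
step 14 propose(0,'y'): —
step 15 deliver 0→1: —
step 16 deliver 1→0: —
step 17 crash(2): 2={✗lead,t=2,log=-}
step 18 deliver 0→2: —
step 19 deliver 1→2: —
step 20 deliver 0→1: —
step 21 timeout(1): 1={cand,t=2,log=p}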